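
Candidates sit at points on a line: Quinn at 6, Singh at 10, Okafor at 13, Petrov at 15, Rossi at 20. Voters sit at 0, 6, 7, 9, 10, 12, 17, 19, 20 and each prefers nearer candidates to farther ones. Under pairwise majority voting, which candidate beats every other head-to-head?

Singh

With single-peaked preferences on a line, the Condorcet winner is the candidate closest to the median voter.
The median voter (position 10) is closest to Singh at 10.
Check: Singh vs Okafor — voters closer to Singh: 5 of 9.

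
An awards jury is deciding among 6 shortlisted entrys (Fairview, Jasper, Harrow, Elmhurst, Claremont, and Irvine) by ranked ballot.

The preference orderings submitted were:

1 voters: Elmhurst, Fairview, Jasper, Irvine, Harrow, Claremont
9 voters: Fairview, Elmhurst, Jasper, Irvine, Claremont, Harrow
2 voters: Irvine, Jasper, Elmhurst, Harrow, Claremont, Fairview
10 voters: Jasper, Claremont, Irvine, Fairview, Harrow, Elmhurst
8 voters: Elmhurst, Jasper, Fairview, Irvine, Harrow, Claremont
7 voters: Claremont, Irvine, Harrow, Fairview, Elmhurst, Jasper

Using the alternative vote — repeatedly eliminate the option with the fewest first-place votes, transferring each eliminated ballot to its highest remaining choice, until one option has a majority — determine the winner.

Round 1: Jasper 10, Fairview 9, Elmhurst 9, Claremont 7, Irvine 2, Harrow 0. Harrow has the fewest and is eliminated.
Round 2: Jasper 10, Fairview 9, Elmhurst 9, Claremont 7, Irvine 2. Irvine has the fewest and is eliminated.
Round 3: Jasper 12, Fairview 9, Elmhurst 9, Claremont 7. Claremont has the fewest and is eliminated.
Round 4: Fairview 16, Jasper 12, Elmhurst 9. Elmhurst has the fewest and is eliminated.
Round 5: Jasper 20, Fairview 17. Jasper has a majority.

Jasper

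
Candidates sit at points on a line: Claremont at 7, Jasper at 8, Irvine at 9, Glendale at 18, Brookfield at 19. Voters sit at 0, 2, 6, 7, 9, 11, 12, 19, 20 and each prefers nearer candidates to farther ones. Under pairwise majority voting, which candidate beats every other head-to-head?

With single-peaked preferences on a line, the Condorcet winner is the candidate closest to the median voter.
The median voter (position 9) is closest to Irvine at 9.
Check: Irvine vs Claremont — voters closer to Irvine: 5 of 9.

Irvine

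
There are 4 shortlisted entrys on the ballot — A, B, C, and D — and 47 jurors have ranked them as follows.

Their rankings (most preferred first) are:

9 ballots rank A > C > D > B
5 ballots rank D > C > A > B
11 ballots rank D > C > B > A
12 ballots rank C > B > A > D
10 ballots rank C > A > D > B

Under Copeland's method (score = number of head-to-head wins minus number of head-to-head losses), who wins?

C

Pairwise results:
  A vs B: A wins 24–23.
  A vs C: C wins 38–9.
  A vs D: A wins 31–16.
  B vs C: C wins 47–0.
  B vs D: D wins 35–12.
  C vs D: C wins 31–16.
Copeland scores (wins − losses):
  A: 2 − 1 = 1
  B: 0 − 3 = -3
  C: 3 − 0 = 3
  D: 1 − 2 = -1
C has the best Copeland score.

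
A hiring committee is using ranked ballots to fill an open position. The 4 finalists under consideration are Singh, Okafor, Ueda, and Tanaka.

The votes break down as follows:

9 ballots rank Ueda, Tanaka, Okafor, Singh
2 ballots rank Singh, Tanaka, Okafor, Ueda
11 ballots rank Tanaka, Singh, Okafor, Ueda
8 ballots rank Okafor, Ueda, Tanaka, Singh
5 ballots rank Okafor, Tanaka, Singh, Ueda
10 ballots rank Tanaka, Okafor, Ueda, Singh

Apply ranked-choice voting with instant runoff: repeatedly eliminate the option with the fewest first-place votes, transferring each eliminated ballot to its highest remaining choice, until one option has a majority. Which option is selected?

Tanaka

Round 1: Tanaka 21, Okafor 13, Ueda 9, Singh 2. Singh has the fewest and is eliminated.
Round 2: Tanaka 23, Okafor 13, Ueda 9. Tanaka has a majority.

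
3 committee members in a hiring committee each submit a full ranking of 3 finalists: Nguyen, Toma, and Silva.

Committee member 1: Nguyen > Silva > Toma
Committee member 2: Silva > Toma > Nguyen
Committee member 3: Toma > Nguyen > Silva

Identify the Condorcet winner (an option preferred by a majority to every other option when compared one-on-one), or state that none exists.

Head-to-head results (3 voters total):
Nguyen vs Toma: Toma wins 2–1.
Nguyen vs Silva: Nguyen wins 2–1.
Toma vs Silva: Silva wins 2–1.
No candidate beats all others: Nguyen beats Silva beats Toma beats Nguyen, a majority cycle.

No Condorcet winner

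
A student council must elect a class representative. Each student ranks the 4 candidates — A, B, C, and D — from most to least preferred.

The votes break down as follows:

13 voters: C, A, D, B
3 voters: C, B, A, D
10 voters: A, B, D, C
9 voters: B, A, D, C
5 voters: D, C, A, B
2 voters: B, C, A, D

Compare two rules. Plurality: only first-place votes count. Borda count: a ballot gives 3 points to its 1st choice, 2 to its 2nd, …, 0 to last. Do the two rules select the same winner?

Plurality first-place counts: A 10, B 11, C 16, D 5 → C.
Borda totals: A 84, B 59, C 62, D 47 → A.
The two rules disagree: plurality picks C, Borda picks A.

No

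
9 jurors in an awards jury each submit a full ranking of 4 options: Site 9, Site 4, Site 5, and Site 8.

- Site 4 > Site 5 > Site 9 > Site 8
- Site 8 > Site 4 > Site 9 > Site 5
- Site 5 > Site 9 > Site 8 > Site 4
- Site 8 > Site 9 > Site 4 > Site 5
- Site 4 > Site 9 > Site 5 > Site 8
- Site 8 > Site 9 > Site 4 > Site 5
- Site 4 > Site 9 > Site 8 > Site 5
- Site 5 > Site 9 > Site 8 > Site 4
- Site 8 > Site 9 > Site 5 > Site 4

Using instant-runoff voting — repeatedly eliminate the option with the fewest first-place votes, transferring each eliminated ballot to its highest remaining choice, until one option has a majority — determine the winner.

Round 1: Site 8 4, Site 4 3, Site 5 2, Site 9 0. Site 9 has the fewest and is eliminated.
Round 2: Site 8 4, Site 4 3, Site 5 2. Site 5 has the fewest and is eliminated.
Round 3: Site 8 6, Site 4 3. Site 8 has a majority.

Site 8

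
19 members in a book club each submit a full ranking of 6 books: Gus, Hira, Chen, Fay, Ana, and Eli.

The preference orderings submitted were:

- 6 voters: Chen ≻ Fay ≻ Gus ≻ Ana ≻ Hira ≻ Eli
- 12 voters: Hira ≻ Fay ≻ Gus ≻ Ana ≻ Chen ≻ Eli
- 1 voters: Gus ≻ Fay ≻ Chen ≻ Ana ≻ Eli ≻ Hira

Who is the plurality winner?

Hira

First-place vote totals:
  Gus: 1
  Hira: 12
  Chen: 6
  Fay: 0
  Ana: 0
  Eli: 0
Hira has the most first-place votes.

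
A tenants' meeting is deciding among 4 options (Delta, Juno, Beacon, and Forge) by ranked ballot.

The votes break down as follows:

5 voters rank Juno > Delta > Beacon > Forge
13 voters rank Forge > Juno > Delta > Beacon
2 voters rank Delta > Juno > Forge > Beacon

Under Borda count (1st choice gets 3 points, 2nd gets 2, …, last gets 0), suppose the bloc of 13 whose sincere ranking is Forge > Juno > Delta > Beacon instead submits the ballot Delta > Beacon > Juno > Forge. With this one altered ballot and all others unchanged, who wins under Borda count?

Delta

Borda totals with the altered ballot: Delta 55, Juno 32, Beacon 31, Forge 2.
The switch changes the winner from Juno to Delta.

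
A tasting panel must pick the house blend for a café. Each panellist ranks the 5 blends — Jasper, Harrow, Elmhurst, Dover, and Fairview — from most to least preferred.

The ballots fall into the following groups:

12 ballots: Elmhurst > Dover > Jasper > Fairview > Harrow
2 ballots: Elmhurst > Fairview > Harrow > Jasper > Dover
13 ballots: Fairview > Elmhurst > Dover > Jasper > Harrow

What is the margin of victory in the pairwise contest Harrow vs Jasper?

Ballots ranking Harrow above Jasper: 2.
Ballots ranking Jasper above Harrow: 12+13 = 25.
Jasper wins 25–2, a margin of 23.

23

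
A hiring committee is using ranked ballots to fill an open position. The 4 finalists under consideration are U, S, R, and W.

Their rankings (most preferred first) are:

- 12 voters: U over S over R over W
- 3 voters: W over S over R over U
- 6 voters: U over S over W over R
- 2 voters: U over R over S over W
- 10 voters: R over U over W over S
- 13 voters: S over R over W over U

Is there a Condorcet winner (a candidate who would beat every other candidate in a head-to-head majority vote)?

No

Head-to-head results (46 voters total):
U vs S: U wins 30–16.
U vs R: R wins 26–20.
U vs W: U wins 30–16.
S vs R: S wins 34–12.
S vs W: S wins 33–13.
R vs W: R wins 37–9.
No candidate beats all others: U beats S beats R beats U, a majority cycle.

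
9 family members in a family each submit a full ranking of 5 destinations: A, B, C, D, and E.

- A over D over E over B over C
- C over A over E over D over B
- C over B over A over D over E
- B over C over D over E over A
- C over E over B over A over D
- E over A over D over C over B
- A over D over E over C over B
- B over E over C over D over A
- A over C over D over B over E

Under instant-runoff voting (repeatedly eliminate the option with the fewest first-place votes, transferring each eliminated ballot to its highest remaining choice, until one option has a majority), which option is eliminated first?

Round 1: A 3, C 3, B 2, E 1, D 0. D has the fewest and is eliminated.
Round 2: A 3, C 3, B 2, E 1. E has the fewest and is eliminated.
Round 3: A 4, C 3, B 2. B has the fewest and is eliminated.
Round 4: C 5, A 4. C has a majority.

D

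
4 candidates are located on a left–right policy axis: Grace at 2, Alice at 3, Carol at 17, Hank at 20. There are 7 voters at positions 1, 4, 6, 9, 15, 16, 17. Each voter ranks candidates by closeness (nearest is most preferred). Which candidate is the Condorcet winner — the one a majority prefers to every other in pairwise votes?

Alice

With single-peaked preferences on a line, the Condorcet winner is the candidate closest to the median voter.
The median voter (position 9) is closest to Alice at 3.
Check: Alice vs Carol — voters closer to Alice: 4 of 7.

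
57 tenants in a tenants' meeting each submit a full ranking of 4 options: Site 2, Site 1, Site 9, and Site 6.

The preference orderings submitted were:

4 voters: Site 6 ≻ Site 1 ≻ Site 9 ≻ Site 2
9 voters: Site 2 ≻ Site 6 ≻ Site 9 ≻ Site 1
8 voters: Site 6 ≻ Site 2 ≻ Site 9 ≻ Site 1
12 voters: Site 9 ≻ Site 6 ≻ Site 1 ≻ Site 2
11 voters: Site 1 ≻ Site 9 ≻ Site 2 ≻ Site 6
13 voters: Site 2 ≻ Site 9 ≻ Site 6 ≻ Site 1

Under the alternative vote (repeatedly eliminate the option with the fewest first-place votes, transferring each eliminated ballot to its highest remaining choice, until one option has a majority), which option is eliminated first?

Round 1: Site 2 22, Site 9 12, Site 6 12, Site 1 11. Site 1 has the fewest and is eliminated.
Round 2: Site 9 23, Site 2 22, Site 6 12. Site 6 has the fewest and is eliminated.
Round 3: Site 2 30, Site 9 27. Site 2 has a majority.

Site 1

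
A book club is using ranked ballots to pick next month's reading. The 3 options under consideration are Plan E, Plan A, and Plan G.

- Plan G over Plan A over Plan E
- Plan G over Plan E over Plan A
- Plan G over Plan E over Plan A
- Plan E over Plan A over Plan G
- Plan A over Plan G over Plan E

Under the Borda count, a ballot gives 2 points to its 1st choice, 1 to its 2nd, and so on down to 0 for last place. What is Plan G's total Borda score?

7

Borda scores:
  Plan E: 0 + 1 + 1 + 2 + 0 = 4
  Plan A: 1 + 0 + 0 + 1 + 2 = 4
  Plan G: 2 + 2 + 2 + 0 + 1 = 7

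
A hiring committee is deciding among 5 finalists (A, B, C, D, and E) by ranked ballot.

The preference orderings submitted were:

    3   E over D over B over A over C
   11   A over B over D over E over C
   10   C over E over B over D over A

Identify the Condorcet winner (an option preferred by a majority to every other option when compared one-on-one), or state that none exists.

Head-to-head results (24 voters total):
A vs B: B wins 13–11.
A vs C: A wins 14–10.
A vs D: D wins 13–11.
A vs E: E wins 13–11.
B vs C: B wins 14–10.
B vs D: B wins 21–3.
B vs E: E wins 13–11.
C vs D: D wins 14–10.
C vs E: E wins 14–10.
D vs E: E wins 13–11.
E beats each rival — A (13–11), B (13–11), C (14–10), D (13–11) — so E is the Condorcet winner.

E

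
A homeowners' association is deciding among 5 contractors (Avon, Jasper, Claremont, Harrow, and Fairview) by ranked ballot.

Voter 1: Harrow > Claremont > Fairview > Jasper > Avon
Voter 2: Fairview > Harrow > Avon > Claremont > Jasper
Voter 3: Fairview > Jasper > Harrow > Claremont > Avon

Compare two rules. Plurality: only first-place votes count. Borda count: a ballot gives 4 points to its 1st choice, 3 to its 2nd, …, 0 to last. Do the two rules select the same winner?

Plurality first-place counts: Avon 0, Jasper 0, Claremont 0, Harrow 1, Fairview 2 → Fairview.
Borda totals: Avon 2, Jasper 4, Claremont 5, Harrow 9, Fairview 10 → Fairview.
The two rules agree on Fairview.

Yes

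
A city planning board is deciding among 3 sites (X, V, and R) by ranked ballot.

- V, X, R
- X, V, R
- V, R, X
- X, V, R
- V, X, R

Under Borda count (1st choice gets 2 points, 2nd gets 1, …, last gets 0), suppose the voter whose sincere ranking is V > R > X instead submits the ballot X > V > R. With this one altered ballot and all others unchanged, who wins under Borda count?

Borda totals with the altered ballot: X 8, V 7, R 0.
The switch changes the winner from V to X.

X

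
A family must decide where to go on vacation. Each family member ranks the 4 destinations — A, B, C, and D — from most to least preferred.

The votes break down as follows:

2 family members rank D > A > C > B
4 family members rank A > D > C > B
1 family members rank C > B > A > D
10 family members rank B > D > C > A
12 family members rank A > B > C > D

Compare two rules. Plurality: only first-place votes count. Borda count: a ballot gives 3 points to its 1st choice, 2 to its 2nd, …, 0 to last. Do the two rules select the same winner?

Plurality first-place counts: A 16, B 10, C 1, D 2 → A.
Borda totals: A 53, B 56, C 31, D 34 → B.
The two rules disagree: plurality picks A, Borda picks B.

No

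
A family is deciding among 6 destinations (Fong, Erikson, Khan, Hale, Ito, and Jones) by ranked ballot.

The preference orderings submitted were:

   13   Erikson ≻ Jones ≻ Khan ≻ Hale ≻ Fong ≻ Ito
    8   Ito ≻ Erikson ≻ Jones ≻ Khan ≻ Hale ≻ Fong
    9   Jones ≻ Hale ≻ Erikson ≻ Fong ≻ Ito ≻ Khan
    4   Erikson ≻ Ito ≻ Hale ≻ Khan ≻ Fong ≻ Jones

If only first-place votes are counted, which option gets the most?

First-place vote totals:
  Fong: 0
  Erikson: 17
  Khan: 0
  Hale: 0
  Ito: 8
  Jones: 9
Erikson has the most first-place votes.

Erikson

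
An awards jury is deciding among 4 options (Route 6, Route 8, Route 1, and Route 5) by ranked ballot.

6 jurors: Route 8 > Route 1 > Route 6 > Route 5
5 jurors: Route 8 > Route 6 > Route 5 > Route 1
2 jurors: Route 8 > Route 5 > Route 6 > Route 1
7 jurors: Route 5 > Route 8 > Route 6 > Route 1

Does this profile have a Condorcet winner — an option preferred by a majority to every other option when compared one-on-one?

Head-to-head results (20 voters total):
Route 6 vs Route 8: Route 8 wins 20–0.
Route 6 vs Route 1: Route 6 wins 14–6.
Route 6 vs Route 5: Route 6 wins 11–9.
Route 8 vs Route 1: Route 8 wins 20–0.
Route 8 vs Route 5: Route 8 wins 13–7.
Route 1 vs Route 5: Route 5 wins 14–6.
Route 8 beats each rival — Route 6 (20–0), Route 1 (20–0), Route 5 (13–7) — so Route 8 is the Condorcet winner.

Yes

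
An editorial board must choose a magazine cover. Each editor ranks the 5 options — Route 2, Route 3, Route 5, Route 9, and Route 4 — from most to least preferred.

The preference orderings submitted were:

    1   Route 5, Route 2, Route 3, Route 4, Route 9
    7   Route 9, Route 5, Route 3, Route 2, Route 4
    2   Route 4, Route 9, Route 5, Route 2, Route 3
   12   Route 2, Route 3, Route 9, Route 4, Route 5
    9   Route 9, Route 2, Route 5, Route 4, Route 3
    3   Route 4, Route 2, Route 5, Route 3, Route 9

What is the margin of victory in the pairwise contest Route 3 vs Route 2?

20

Ballots ranking Route 3 above Route 2: 7.
Ballots ranking Route 2 above Route 3: 1+2+12+9+3 = 27.
Route 2 wins 27–7, a margin of 20.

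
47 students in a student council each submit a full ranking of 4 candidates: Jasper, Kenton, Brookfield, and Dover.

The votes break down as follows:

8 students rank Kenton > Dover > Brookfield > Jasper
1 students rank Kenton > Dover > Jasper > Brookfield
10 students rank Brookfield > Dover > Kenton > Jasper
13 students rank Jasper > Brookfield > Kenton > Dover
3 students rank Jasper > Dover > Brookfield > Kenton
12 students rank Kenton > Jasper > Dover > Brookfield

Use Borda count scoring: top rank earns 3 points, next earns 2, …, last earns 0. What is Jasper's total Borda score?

73

Borda scores:
  Jasper: 8·0 + 1 + 10·0 + 13·3 + 3·3 + 12·2 = 73
  Kenton: 8·3 + 3 + 10·1 + 13·1 + 3·0 + 12·3 = 86
  Brookfield: 8·1 + 0 + 10·3 + 13·2 + 3·1 + 12·0 = 67
  Dover: 8·2 + 2 + 10·2 + 13·0 + 3·2 + 12·1 = 56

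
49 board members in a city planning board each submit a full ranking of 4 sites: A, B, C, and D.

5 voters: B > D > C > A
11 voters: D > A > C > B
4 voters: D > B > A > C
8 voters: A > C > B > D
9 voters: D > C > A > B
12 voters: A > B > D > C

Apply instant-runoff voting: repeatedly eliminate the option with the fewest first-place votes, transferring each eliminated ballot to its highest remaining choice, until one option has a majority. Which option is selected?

D

Round 1: D 24, A 20, B 5, C 0. C has the fewest and is eliminated.
Round 2: D 24, A 20, B 5. B has the fewest and is eliminated.
Round 3: D 29, A 20. D has a majority.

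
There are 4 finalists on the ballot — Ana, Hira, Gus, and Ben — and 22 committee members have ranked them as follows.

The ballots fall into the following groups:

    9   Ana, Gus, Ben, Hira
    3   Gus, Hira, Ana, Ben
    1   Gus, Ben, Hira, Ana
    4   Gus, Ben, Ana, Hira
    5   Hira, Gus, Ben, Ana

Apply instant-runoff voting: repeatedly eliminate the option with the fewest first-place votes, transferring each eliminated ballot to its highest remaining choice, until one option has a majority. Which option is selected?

Gus

Round 1: Ana 9, Gus 8, Hira 5, Ben 0. Ben has the fewest and is eliminated.
Round 2: Ana 9, Gus 8, Hira 5. Hira has the fewest and is eliminated.
Round 3: Gus 13, Ana 9. Gus has a majority.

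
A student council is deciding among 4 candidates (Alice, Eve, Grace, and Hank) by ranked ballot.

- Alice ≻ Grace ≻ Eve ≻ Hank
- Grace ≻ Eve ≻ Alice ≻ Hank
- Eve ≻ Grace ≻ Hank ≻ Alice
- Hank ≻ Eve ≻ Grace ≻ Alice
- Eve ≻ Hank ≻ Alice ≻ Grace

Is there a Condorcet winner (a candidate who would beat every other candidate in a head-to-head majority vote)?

Head-to-head results (5 voters total):
Alice vs Eve: Eve wins 4–1.
Alice vs Grace: Grace wins 3–2.
Alice vs Hank: Hank wins 3–2.
Eve vs Grace: Eve wins 3–2.
Eve vs Hank: Eve wins 4–1.
Grace vs Hank: Grace wins 3–2.
Eve beats each rival — Alice (4–1), Grace (3–2), Hank (4–1) — so Eve is the Condorcet winner.

Yes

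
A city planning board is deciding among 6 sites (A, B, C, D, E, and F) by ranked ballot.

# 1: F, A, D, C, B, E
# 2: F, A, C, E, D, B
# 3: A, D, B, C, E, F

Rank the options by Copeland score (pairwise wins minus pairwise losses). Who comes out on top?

F

Pairwise results:
  A vs B: A wins 3–0.
  A vs C: A wins 3–0.
  A vs D: A wins 3–0.
  A vs E: A wins 3–0.
  A vs F: F wins 2–1.
  B vs C: C wins 2–1.
  B vs D: D wins 3–0.
  B vs E: B wins 2–1.
  B vs F: F wins 2–1.
  C vs D: D wins 2–1.
  C vs E: C wins 3–0.
  C vs F: F wins 2–1.
  D vs E: D wins 2–1.
  D vs F: F wins 2–1.
  E vs F: F wins 2–1.
Copeland scores (wins − losses):
  A: 4 − 1 = 3
  B: 1 − 4 = -3
  C: 2 − 3 = -1
  D: 3 − 2 = 1
  E: 0 − 5 = -5
  F: 5 − 0 = 5
F has the best Copeland score.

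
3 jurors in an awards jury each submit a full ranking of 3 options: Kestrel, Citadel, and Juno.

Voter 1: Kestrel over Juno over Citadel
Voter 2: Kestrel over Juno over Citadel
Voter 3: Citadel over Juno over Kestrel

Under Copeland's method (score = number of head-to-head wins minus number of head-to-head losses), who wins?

Kestrel

Pairwise results:
  Kestrel vs Citadel: Kestrel wins 2–1.
  Kestrel vs Juno: Kestrel wins 2–1.
  Citadel vs Juno: Juno wins 2–1.
Copeland scores (wins − losses):
  Kestrel: 2 − 0 = 2
  Citadel: 0 − 2 = -2
  Juno: 1 − 1 = 0
Kestrel has the best Copeland score.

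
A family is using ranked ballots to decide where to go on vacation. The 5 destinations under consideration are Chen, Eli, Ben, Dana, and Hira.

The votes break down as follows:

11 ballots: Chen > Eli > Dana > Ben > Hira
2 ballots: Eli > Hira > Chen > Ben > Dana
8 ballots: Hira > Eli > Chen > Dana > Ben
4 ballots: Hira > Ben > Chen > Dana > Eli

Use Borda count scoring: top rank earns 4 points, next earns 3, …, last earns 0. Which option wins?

Borda scores:
  Chen: 11·4 + 2·2 + 8·2 + 4·2 = 72
  Eli: 11·3 + 2·4 + 8·3 + 4·0 = 65
  Ben: 11·1 + 2·1 + 8·0 + 4·3 = 25
  Dana: 11·2 + 2·0 + 8·1 + 4·1 = 34
  Hira: 11·0 + 2·3 + 8·4 + 4·4 = 54
Chen has the highest total.

Chen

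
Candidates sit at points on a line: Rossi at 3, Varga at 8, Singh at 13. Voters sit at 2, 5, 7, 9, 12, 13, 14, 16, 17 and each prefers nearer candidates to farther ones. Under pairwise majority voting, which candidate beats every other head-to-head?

Singh

With single-peaked preferences on a line, the Condorcet winner is the candidate closest to the median voter.
The median voter (position 12) is closest to Singh at 13.
Check: Singh vs Rossi — voters closer to Singh: 6 of 9.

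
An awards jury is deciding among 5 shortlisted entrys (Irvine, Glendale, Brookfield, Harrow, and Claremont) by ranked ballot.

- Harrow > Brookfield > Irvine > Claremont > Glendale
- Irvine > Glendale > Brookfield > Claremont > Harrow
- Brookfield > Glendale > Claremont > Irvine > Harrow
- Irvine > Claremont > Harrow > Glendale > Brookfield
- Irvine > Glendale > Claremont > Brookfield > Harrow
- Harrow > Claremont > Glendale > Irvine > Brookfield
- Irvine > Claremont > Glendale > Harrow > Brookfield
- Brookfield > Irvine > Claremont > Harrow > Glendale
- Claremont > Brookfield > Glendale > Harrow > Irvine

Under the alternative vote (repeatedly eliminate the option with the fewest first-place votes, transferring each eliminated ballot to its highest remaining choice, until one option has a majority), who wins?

Irvine

Round 1: Irvine 4, Brookfield 2, Harrow 2, Claremont 1, Glendale 0. Glendale has the fewest and is eliminated.
Round 2: Irvine 4, Brookfield 2, Harrow 2, Claremont 1. Claremont has the fewest and is eliminated.
Round 3: Irvine 4, Brookfield 3, Harrow 2. Harrow has the fewest and is eliminated.
Round 4: Irvine 5, Brookfield 4. Irvine has a majority.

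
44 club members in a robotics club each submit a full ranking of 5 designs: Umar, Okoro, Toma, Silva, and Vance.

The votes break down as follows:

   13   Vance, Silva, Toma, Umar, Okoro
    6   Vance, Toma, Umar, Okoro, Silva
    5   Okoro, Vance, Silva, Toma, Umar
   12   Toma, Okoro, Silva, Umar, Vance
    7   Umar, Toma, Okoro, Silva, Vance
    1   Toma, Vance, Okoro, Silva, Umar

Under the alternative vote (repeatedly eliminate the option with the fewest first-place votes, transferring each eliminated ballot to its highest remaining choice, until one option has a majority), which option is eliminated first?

Round 1: Vance 19, Toma 13, Umar 7, Okoro 5, Silva 0. Silva has the fewest and is eliminated.
Round 2: Vance 19, Toma 13, Umar 7, Okoro 5. Okoro has the fewest and is eliminated.
Round 3: Vance 24, Toma 13, Umar 7. Vance has a majority.

Silva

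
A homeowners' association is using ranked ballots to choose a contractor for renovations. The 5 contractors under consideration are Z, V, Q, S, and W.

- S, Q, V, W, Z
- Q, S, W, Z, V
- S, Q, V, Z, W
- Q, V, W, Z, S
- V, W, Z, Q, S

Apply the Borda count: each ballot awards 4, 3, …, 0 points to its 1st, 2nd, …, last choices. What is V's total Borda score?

11

Borda scores:
  Z: 0 + 1 + 1 + 1 + 2 = 5
  V: 2 + 0 + 2 + 3 + 4 = 11
  Q: 3 + 4 + 3 + 4 + 1 = 15
  S: 4 + 3 + 4 + 0 + 0 = 11
  W: 1 + 2 + 0 + 2 + 3 = 8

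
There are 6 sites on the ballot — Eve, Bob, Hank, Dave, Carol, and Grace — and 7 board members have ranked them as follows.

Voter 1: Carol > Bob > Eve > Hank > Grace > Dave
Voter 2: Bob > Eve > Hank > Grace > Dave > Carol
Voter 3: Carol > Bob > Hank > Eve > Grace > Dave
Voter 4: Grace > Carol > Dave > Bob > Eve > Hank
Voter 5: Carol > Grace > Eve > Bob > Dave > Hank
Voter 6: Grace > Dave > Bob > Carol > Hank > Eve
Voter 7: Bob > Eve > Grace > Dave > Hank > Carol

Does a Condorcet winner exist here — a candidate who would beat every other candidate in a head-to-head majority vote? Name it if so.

Head-to-head results (7 voters total):
Eve vs Bob: Bob wins 6–1.
Eve vs Hank: Eve wins 5–2.
Eve vs Dave: Eve wins 5–2.
Eve vs Carol: Carol wins 5–2.
Eve vs Grace: Eve wins 4–3.
Bob vs Hank: Bob wins 7–0.
Bob vs Dave: Bob wins 5–2.
Bob vs Carol: Carol wins 4–3.
Bob vs Grace: Bob wins 4–3.
Hank vs Dave: Dave wins 4–3.
Hank vs Carol: Carol wins 5–2.
Hank vs Grace: Grace wins 4–3.
Dave vs Carol: Carol wins 4–3.
Dave vs Grace: Grace wins 7–0.
Carol vs Grace: Grace wins 4–3.
No candidate beats all others: Eve beats Grace beats Carol beats Eve, a majority cycle.

None — there is no Condorcet winner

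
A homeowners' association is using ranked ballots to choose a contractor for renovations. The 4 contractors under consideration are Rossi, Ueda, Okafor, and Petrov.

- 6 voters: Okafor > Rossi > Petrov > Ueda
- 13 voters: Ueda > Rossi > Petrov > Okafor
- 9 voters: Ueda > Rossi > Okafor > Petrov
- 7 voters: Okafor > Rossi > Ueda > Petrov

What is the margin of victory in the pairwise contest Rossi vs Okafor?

Ballots ranking Rossi above Okafor: 13+9 = 22.
Ballots ranking Okafor above Rossi: 6+7 = 13.
Rossi wins 22–13, a margin of 9.

9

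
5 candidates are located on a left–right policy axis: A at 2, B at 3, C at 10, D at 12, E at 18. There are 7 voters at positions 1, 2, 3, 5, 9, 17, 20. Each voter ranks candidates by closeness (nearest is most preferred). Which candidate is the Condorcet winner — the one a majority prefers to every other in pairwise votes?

With single-peaked preferences on a line, the Condorcet winner is the candidate closest to the median voter.
The median voter (position 5) is closest to B at 3.
Check: B vs C — voters closer to B: 4 of 7.

B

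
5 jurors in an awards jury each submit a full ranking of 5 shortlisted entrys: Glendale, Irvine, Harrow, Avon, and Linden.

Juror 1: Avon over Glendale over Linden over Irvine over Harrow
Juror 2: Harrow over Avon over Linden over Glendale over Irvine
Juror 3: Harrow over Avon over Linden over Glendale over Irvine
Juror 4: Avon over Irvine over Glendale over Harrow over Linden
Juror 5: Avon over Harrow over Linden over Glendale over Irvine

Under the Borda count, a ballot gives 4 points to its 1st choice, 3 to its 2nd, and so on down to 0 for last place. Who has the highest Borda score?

Avon

Borda scores:
  Glendale: 3 + 1 + 1 + 2 + 1 = 8
  Irvine: 1 + 0 + 0 + 3 + 0 = 4
  Harrow: 0 + 4 + 4 + 1 + 3 = 12
  Avon: 4 + 3 + 3 + 4 + 4 = 18
  Linden: 2 + 2 + 2 + 0 + 2 = 8
Avon has the highest total.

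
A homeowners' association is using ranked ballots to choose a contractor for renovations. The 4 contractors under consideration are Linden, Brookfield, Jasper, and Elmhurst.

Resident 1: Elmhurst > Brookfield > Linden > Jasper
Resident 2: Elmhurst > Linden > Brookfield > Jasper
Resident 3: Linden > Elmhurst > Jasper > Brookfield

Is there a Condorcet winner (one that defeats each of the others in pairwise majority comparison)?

Head-to-head results (3 voters total):
Linden vs Brookfield: Linden wins 2–1.
Linden vs Jasper: Linden wins 3–0.
Linden vs Elmhurst: Elmhurst wins 2–1.
Brookfield vs Jasper: Brookfield wins 2–1.
Brookfield vs Elmhurst: Elmhurst wins 3–0.
Jasper vs Elmhurst: Elmhurst wins 3–0.
Elmhurst beats each rival — Linden (2–1), Brookfield (3–0), Jasper (3–0) — so Elmhurst is the Condorcet winner.

Yes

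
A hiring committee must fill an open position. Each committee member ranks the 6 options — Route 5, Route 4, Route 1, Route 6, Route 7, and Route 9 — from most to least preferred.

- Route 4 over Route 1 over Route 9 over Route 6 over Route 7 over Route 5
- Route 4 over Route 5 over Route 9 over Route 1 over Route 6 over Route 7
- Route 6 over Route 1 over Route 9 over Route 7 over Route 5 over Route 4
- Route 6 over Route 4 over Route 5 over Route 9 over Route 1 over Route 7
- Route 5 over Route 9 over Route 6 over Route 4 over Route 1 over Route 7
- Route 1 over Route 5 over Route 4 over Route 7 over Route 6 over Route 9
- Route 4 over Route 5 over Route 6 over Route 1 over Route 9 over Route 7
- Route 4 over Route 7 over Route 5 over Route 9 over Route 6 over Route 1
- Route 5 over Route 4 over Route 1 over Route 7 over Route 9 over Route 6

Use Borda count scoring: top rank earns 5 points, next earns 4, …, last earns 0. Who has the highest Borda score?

Borda scores:
  Route 5: 0 + 4 + 1 + 3 + 5 + 4 + 4 + 3 + 5 = 29
  Route 4: 5 + 5 + 0 + 4 + 2 + 3 + 5 + 5 + 4 = 33
  Route 1: 4 + 2 + 4 + 1 + 1 + 5 + 2 + 0 + 3 = 22
  Route 6: 2 + 1 + 5 + 5 + 3 + 1 + 3 + 1 + 0 = 21
  Route 7: 1 + 0 + 2 + 0 + 0 + 2 + 0 + 4 + 2 = 11
  Route 9: 3 + 3 + 3 + 2 + 4 + 0 + 1 + 2 + 1 = 19
Route 4 has the highest total.

Route 4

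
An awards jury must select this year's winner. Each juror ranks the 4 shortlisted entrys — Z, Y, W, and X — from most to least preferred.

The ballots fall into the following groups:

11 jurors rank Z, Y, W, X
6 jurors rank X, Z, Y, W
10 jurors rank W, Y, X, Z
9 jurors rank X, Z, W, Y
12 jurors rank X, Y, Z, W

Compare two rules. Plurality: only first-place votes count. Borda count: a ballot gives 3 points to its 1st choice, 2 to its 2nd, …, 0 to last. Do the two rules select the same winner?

Plurality first-place counts: Z 11, Y 0, W 10, X 27 → X.
Borda totals: Z 75, Y 72, W 50, X 91 → X.
The two rules agree on X.

Yes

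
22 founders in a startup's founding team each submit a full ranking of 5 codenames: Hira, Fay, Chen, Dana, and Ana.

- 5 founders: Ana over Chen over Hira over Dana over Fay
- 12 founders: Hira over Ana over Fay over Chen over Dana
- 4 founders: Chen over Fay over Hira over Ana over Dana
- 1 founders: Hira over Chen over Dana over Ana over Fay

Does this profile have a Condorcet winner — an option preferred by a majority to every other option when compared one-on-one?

Head-to-head results (22 voters total):
Hira vs Fay: Hira wins 18–4.
Hira vs Chen: Hira wins 13–9.
Hira vs Dana: Hira wins 22–0.
Hira vs Ana: Hira wins 17–5.
Fay vs Chen: Fay wins 12–10.
Fay vs Dana: Fay wins 16–6.
Fay vs Ana: Ana wins 18–4.
Chen vs Dana: Chen wins 22–0.
Chen vs Ana: Ana wins 17–5.
Dana vs Ana: Ana wins 21–1.
Hira beats each rival — Fay (18–4), Chen (13–9), Dana (22–0), Ana (17–5) — so Hira is the Condorcet winner.

Yes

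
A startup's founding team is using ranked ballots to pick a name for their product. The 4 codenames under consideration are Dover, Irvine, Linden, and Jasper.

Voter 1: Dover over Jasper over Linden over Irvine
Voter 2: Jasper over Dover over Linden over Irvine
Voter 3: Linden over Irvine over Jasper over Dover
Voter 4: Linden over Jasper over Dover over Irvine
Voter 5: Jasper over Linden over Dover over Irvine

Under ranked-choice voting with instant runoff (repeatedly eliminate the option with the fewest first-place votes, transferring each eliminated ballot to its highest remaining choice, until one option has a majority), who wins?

Jasper

Round 1: Linden 2, Jasper 2, Dover 1, Irvine 0. Irvine has the fewest and is eliminated.
Round 2: Linden 2, Jasper 2, Dover 1. Dover has the fewest and is eliminated.
Round 3: Jasper 3, Linden 2. Jasper has a majority.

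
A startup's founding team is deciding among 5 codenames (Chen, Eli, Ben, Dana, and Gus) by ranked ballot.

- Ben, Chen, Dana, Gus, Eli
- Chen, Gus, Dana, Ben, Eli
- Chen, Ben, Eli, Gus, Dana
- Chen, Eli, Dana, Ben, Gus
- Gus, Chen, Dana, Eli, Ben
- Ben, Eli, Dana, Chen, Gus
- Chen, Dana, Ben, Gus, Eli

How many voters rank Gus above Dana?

Ballots ranking Gus above Dana: 3.
Ballots ranking Dana above Gus: 4.
So 3 of 7 voters prefer Gus to Dana.

3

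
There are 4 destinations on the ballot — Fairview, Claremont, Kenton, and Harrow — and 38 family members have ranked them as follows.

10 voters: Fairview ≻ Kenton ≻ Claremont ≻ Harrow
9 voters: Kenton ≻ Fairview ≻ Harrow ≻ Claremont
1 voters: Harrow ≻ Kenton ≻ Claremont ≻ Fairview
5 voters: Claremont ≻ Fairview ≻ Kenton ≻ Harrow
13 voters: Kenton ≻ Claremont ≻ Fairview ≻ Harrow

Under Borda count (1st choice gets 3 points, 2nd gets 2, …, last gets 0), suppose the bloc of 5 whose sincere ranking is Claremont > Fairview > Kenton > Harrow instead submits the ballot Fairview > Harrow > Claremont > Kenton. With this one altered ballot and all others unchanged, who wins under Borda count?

Kenton

Borda totals with the altered ballot: Fairview 76, Claremont 42, Kenton 88, Harrow 22.
The winner is unchanged: still Kenton.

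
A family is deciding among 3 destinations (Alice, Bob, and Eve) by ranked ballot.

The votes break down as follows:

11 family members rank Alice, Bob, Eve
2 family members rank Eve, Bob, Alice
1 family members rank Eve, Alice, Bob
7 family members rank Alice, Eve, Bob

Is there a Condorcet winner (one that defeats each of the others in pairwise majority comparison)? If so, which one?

Head-to-head results (21 voters total):
Alice vs Bob: Alice wins 19–2.
Alice vs Eve: Alice wins 18–3.
Bob vs Eve: Bob wins 11–10.
Alice beats each rival — Bob (19–2), Eve (18–3) — so Alice is the Condorcet winner.

Alice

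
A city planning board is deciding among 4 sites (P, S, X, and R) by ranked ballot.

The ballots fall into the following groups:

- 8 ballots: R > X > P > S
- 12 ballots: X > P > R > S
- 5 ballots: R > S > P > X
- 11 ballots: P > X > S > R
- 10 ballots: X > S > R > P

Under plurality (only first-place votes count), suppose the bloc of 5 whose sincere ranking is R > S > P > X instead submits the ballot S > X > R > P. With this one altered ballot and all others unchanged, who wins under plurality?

X

First-place totals with the altered ballot: P 11, S 5, X 22, R 8.
The winner is unchanged: still X.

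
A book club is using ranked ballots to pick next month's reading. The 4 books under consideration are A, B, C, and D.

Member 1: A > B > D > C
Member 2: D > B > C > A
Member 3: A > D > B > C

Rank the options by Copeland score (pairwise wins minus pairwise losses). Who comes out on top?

A

Pairwise results:
  A vs B: A wins 2–1.
  A vs C: A wins 2–1.
  A vs D: A wins 2–1.
  B vs C: B wins 3–0.
  B vs D: D wins 2–1.
  C vs D: D wins 3–0.
Copeland scores (wins − losses):
  A: 3 − 0 = 3
  B: 1 − 2 = -1
  C: 0 − 3 = -3
  D: 2 − 1 = 1
A has the best Copeland score.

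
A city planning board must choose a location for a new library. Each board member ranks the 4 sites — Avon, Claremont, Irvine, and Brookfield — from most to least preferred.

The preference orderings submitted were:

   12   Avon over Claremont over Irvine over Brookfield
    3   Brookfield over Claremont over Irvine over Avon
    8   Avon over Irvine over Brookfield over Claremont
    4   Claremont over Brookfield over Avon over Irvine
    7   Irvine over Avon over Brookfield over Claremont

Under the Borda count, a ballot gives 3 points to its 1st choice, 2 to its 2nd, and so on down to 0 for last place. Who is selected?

Borda scores:
  Avon: 12·3 + 3·0 + 8·3 + 4·1 + 7·2 = 78
  Claremont: 12·2 + 3·2 + 8·0 + 4·3 + 7·0 = 42
  Irvine: 12·1 + 3·1 + 8·2 + 4·0 + 7·3 = 52
  Brookfield: 12·0 + 3·3 + 8·1 + 4·2 + 7·1 = 32
Avon has the highest total.

Avon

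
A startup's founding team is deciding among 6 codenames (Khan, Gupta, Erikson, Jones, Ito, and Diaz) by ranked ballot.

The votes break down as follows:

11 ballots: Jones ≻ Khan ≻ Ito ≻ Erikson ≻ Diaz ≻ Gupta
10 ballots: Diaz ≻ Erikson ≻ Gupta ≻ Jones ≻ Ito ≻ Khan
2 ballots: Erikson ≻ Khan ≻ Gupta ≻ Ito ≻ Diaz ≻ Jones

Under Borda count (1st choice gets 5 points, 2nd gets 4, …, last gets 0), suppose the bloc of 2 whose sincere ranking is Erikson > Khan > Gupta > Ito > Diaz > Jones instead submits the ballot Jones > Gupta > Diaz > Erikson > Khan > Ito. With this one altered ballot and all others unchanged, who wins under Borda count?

Borda totals with the altered ballot: Khan 46, Gupta 38, Erikson 66, Jones 85, Ito 43, Diaz 67.
The winner is unchanged: still Jones.

Jones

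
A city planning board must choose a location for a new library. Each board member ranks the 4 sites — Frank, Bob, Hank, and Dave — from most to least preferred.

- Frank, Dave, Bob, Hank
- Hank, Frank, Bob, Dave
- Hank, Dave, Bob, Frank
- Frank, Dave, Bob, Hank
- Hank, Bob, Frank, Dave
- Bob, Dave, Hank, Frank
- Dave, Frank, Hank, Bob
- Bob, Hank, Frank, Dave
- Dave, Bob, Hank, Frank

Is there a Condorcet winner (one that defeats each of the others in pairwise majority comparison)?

No

Head-to-head results (9 voters total):
Frank vs Bob: Bob wins 5–4.
Frank vs Hank: Hank wins 6–3.
Frank vs Dave: Frank wins 5–4.
Bob vs Hank: Bob wins 5–4.
Bob vs Dave: Dave wins 5–4.
Hank vs Dave: Dave wins 5–4.
No candidate beats all others: Frank beats Dave beats Bob beats Frank, a majority cycle.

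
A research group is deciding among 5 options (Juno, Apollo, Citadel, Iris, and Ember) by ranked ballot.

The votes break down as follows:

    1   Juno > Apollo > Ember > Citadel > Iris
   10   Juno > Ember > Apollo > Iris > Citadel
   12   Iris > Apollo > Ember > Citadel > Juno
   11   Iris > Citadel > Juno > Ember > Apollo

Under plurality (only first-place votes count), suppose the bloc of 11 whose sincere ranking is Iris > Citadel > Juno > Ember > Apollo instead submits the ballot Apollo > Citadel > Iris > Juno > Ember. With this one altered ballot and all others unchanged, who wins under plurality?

Iris

First-place totals with the altered ballot: Juno 11, Apollo 11, Citadel 0, Iris 12, Ember 0.
The winner is unchanged: still Iris.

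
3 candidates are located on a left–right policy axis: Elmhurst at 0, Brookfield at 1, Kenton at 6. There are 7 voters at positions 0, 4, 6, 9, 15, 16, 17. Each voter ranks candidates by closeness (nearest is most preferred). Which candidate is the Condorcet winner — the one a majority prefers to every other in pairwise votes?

With single-peaked preferences on a line, the Condorcet winner is the candidate closest to the median voter.
The median voter (position 9) is closest to Kenton at 6.
Check: Kenton vs Brookfield — voters closer to Kenton: 6 of 7.

Kenton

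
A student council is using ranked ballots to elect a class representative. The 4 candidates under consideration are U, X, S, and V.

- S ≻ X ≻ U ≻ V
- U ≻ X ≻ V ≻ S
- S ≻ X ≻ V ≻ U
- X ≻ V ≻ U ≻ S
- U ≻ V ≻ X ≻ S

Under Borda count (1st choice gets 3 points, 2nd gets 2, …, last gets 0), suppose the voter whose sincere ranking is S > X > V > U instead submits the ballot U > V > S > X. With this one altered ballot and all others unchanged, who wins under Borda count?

Borda totals with the altered ballot: U 11, X 8, S 4, V 7.
The switch changes the winner from X to U.

U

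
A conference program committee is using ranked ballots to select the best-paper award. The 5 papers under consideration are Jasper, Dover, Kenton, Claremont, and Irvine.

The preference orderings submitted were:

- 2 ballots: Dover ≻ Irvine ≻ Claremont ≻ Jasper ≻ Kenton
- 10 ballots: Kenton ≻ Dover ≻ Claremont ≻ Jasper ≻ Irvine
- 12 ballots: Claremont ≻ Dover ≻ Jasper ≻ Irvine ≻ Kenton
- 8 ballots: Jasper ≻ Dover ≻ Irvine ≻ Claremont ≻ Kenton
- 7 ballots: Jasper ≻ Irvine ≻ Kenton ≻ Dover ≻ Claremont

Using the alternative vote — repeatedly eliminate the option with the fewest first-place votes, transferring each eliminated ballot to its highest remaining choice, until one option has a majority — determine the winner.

Round 1: Jasper 15, Claremont 12, Kenton 10, Dover 2, Irvine 0. Irvine has the fewest and is eliminated.
Round 2: Jasper 15, Claremont 12, Kenton 10, Dover 2. Dover has the fewest and is eliminated.
Round 3: Jasper 15, Claremont 14, Kenton 10. Kenton has the fewest and is eliminated.
Round 4: Claremont 24, Jasper 15. Claremont has a majority.

Claremont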